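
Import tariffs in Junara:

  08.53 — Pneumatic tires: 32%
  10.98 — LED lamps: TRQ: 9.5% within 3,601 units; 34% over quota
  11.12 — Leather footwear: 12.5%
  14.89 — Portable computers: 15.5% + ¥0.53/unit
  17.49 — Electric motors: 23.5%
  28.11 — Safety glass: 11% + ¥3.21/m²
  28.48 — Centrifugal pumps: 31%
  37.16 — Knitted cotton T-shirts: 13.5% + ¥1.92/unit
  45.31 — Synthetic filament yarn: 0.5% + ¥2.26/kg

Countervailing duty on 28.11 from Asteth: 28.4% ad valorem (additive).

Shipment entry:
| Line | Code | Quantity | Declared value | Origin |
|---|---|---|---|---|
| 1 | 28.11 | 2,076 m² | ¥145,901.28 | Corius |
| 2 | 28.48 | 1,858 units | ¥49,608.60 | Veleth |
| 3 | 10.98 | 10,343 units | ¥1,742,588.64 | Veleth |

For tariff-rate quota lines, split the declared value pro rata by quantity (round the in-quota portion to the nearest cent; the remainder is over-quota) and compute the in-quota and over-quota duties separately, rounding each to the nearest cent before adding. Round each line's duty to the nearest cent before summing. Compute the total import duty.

Line 1 (28.11, Corius, 2,076 m², ¥145,901.28):
Base rate for 28.11 is 11% + ¥3.21/m².
The additional-duty order on 28.11 targets Asteth, not Corius; it does not apply.
Duty = ¥145,901.28 × 11% + 2,076 × ¥3.21 = ¥22,713.10.
Line 2 (28.48, Veleth, 1,858 units, ¥49,608.60):
Base rate for 28.48 is 31%.
Duty = ¥49,608.60 × 31% = ¥15,378.67.
Line 3 (10.98, Veleth, 10,343 units, ¥1,742,588.64):
Code 10.98 is under a tariff-rate quota (threshold 3,601 units). In-quota: 3,601 units at 9.5%; over-quota: 6,742 units at 34%.
Pro-rata value split: in-quota = ¥1,742,588.64 × 3,601/10,343 = ¥606,696.48; over-quota = ¥1,742,588.64 − ¥606,696.48 = ¥1,135,892.16.
In-quota duty = ¥606,696.48 × 9.5% = ¥57,636.17. Over-quota duty = ¥1,135,892.16 × 34% = ¥386,203.33.
Line duty = ¥57,636.17 + ¥386,203.33 = ¥443,839.50.
Total = ¥22,713.10 + ¥15,378.67 + ¥443,839.50 = ¥481,931.27.

¥481,931.27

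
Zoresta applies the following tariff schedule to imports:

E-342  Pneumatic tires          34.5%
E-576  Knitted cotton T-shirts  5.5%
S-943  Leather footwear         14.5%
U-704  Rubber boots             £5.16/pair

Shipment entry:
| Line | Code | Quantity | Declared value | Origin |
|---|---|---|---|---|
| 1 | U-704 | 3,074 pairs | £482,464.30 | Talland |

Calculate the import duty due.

£15,861.84

Line 1 (U-704, Talland, 3,074 pairs, £482,464.30):
Base rate for U-704 is £5.16/pair.
Duty = 3,074 × £5.16 = £15,861.84.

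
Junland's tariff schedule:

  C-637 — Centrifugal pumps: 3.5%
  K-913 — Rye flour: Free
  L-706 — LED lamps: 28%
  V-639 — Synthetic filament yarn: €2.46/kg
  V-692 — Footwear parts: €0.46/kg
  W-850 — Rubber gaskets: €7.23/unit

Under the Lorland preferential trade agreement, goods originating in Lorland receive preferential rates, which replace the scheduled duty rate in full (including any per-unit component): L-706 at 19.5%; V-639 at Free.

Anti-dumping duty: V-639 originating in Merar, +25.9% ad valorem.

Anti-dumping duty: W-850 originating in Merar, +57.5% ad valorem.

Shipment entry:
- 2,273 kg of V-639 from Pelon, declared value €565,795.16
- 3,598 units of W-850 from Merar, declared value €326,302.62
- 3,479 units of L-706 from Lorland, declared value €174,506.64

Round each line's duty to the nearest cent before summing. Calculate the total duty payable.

Line 1 (V-639, Pelon, 2,273 kg, €565,795.16):
Base rate for V-639 is €2.46/kg.
V-639 has an FTA preferential rate, but origin Pelon is not Lorland; base rate stands.
The additional-duty order on V-639 targets Merar, not Pelon; it does not apply.
Duty = 2,273 × €2.46 = €5,591.58.
Line 2 (W-850, Merar, 3,598 units, €326,302.62):
Base rate for W-850 is €7.23/unit.
Additional duty on W-850 from Merar: +57.5% ad valorem. Applied ad valorem rate = 57.5%.
Duty = €326,302.62 × 57.5% + 3,598 × €7.23 = €213,637.55.
Line 3 (L-706, Lorland, 3,479 units, €174,506.64):
Base rate for L-706 is 28%.
Origin Lorland qualifies under the Junland–Lorland agreement and L-706 is covered: preferential rate 19.5% applies instead.
Duty = €174,506.64 × 19.5% = €34,028.79.
Total = €5,591.58 + €213,637.55 + €34,028.79 = €253,257.92.

€253,257.92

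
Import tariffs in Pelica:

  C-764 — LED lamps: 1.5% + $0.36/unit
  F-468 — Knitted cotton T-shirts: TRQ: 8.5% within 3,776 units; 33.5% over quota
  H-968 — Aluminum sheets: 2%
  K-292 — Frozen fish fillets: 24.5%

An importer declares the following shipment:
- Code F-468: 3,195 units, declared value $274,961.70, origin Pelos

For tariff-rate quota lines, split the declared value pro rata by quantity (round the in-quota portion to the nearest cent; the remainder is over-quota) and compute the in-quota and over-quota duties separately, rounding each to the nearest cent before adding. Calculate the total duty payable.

$23,371.74

Line 1 (F-468, Pelos, 3,195 units, $274,961.70):
Code F-468 is under a tariff-rate quota (threshold 3,776 units). Quantity 3,195 units is within the quota, so the in-quota rate 8.5% applies to the full value.
Duty = $274,961.70 × 8.5% = $23,371.74.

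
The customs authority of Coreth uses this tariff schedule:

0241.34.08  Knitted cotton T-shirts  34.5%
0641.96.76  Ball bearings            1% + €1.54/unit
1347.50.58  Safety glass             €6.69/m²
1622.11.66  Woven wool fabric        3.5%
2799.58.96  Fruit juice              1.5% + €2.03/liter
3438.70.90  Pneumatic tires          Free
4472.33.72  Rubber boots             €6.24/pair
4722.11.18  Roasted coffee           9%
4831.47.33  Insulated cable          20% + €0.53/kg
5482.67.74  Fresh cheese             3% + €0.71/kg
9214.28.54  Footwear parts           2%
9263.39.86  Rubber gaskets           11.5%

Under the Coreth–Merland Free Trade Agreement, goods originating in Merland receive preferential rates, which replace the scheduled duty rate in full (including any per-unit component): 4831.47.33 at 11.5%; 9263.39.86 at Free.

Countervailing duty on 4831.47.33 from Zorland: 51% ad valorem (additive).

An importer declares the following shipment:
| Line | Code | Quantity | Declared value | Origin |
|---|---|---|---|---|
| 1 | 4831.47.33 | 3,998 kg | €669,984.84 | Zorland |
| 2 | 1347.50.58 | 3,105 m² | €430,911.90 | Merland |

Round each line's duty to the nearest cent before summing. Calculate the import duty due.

Line 1 (4831.47.33, Zorland, 3,998 kg, €669,984.84):
Base rate for 4831.47.33 is 20% + €0.53/kg.
4831.47.33 has an FTA preferential rate, but origin Zorland is not Merland; base rate stands.
Additional duty on 4831.47.33 from Zorland: +51%. Applied ad valorem rate: 20% + 51% = 71%.
Duty = €669,984.84 × 71% + 3,998 × €0.53 = €477,808.18.
Line 2 (1347.50.58, Merland, 3,105 m², €430,911.90):
Base rate for 1347.50.58 is €6.69/m².
Origin Merland is the FTA partner but 1347.50.58 is not on the preference list; base rate stands.
Duty = 3,105 × €6.69 = €20,772.45.
Total = €477,808.18 + €20,772.45 = €498,580.63.

€498,580.63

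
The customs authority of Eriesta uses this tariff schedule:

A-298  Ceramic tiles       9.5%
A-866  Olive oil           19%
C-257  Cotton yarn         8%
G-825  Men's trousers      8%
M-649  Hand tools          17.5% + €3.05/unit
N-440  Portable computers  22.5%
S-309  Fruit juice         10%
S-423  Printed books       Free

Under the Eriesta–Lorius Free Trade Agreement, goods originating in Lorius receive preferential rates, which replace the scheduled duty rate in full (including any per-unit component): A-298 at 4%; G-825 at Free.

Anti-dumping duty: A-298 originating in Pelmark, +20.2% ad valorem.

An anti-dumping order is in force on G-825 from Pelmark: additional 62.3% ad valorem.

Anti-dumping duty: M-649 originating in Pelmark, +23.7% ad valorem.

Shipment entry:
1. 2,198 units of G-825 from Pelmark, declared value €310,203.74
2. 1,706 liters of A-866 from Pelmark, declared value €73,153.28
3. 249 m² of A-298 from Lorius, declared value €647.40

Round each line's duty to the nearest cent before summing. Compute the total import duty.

€231,998.25

Line 1 (G-825, Pelmark, 2,198 units, €310,203.74):
Base rate for G-825 is 8%.
G-825 has an FTA preferential rate, but origin Pelmark is not Lorius; base rate stands.
Additional duty on G-825 from Pelmark: +62.3%. Applied ad valorem rate: 8% + 62.3% = 70.3%.
Duty = €310,203.74 × 70.3% = €218,073.23.
Line 2 (A-866, Pelmark, 1,706 liters, €73,153.28):
Base rate for A-866 is 19%.
Duty = €73,153.28 × 19% = €13,899.12.
Line 3 (A-298, Lorius, 249 m², €647.40):
Base rate for A-298 is 9.5%.
Origin Lorius qualifies under the Eriesta–Lorius agreement and A-298 is covered: preferential rate 4% applies instead.
The additional-duty order on A-298 targets Pelmark, not Lorius; it does not apply.
Duty = €647.40 × 4% = €25.90.
Total = €218,073.23 + €13,899.12 + €25.90 = €231,998.25.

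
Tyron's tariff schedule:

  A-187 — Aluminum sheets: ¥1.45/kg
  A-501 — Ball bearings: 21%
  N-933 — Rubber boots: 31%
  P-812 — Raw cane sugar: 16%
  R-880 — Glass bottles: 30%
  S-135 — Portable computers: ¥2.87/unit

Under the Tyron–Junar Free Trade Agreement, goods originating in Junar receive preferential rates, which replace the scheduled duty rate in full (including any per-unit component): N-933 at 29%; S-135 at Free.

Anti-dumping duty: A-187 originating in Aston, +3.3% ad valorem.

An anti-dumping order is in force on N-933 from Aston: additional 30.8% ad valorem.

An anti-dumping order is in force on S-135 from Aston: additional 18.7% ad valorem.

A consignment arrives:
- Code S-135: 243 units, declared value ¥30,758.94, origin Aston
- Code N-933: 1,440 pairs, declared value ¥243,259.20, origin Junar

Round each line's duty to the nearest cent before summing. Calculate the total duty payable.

¥76,994.50

Line 1 (S-135, Aston, 243 units, ¥30,758.94):
Base rate for S-135 is ¥2.87/unit.
S-135 has an FTA preferential rate, but origin Aston is not Junar; base rate stands.
Additional duty on S-135 from Aston: +18.7% ad valorem. Applied ad valorem rate = 18.7%.
Duty = ¥30,758.94 × 18.7% + 243 × ¥2.87 = ¥6,449.33.
Line 2 (N-933, Junar, 1,440 pairs, ¥243,259.20):
Base rate for N-933 is 31%.
Origin Junar qualifies under the Tyron–Junar agreement and N-933 is covered: preferential rate 29% applies instead.
The additional-duty order on N-933 targets Aston, not Junar; it does not apply.
Duty = ¥243,259.20 × 29% = ¥70,545.17.
Total = ¥6,449.33 + ¥70,545.17 = ¥76,994.50.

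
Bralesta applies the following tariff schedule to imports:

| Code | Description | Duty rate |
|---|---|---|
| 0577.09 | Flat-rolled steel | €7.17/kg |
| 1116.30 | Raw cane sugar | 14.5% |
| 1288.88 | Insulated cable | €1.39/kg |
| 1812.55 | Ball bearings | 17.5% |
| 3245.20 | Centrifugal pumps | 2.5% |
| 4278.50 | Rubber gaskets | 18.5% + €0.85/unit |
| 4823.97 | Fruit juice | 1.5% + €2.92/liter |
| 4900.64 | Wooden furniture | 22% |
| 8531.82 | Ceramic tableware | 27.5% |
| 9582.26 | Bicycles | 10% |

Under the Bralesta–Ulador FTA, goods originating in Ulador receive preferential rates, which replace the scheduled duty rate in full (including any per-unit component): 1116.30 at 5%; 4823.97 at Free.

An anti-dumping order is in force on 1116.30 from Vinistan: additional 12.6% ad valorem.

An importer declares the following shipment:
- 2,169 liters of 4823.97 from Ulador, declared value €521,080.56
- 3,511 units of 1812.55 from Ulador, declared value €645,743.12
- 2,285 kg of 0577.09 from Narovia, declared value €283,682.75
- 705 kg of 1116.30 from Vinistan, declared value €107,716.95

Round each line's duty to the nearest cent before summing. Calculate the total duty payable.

€158,579.79

Line 1 (4823.97, Ulador, 2,169 liters, €521,080.56):
Base rate for 4823.97 is 1.5% + €2.92/liter.
Origin Ulador qualifies under the Bralesta–Ulador agreement and 4823.97 is covered: preferential rate Free applies instead.
Duty = €521,080.56 × 0% = €0.00.
Line 2 (1812.55, Ulador, 3,511 units, €645,743.12):
Base rate for 1812.55 is 17.5%.
Origin Ulador is the FTA partner but 1812.55 is not on the preference list; base rate stands.
Duty = €645,743.12 × 17.5% = €113,005.05.
Line 3 (0577.09, Narovia, 2,285 kg, €283,682.75):
Base rate for 0577.09 is €7.17/kg.
Duty = 2,285 × €7.17 = €16,383.45.
Line 4 (1116.30, Vinistan, 705 kg, €107,716.95):
Base rate for 1116.30 is 14.5%.
1116.30 has an FTA preferential rate, but origin Vinistan is not Ulador; base rate stands.
Additional duty on 1116.30 from Vinistan: +12.6%. Applied ad valorem rate: 14.5% + 12.6% = 27.1%.
Duty = €107,716.95 × 27.1% = €29,191.29.
Total = €0.00 + €113,005.05 + €16,383.45 + €29,191.29 = €158,579.79.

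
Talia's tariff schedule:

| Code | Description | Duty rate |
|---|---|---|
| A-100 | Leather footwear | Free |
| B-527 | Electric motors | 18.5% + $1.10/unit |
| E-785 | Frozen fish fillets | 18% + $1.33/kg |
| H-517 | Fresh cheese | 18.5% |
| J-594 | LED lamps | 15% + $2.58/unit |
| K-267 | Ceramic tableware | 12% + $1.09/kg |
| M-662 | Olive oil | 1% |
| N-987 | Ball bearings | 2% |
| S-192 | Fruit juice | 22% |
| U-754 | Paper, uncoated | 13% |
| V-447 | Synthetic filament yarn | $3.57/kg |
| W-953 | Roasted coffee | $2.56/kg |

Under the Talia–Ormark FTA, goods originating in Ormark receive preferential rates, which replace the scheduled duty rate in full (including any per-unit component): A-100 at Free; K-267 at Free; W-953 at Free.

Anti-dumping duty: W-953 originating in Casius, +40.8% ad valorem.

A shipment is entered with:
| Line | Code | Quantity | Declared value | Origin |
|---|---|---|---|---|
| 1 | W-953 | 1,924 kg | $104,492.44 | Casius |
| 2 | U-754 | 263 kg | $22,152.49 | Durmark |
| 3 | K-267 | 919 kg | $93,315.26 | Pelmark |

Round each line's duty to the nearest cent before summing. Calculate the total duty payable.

Line 1 (W-953, Casius, 1,924 kg, $104,492.44):
Base rate for W-953 is $2.56/kg.
W-953 has an FTA preferential rate, but origin Casius is not Ormark; base rate stands.
Additional duty on W-953 from Casius: +40.8% ad valorem. Applied ad valorem rate = 40.8%.
Duty = $104,492.44 × 40.8% + 1,924 × $2.56 = $47,558.36.
Line 2 (U-754, Durmark, 263 kg, $22,152.49):
Base rate for U-754 is 13%.
Duty = $22,152.49 × 13% = $2,879.82.
Line 3 (K-267, Pelmark, 919 kg, $93,315.26):
Base rate for K-267 is 12% + $1.09/kg.
K-267 has an FTA preferential rate, but origin Pelmark is not Ormark; base rate stands.
Duty = $93,315.26 × 12% + 919 × $1.09 = $12,199.54.
Total = $47,558.36 + $2,879.82 + $12,199.54 = $62,637.72.

$62,637.72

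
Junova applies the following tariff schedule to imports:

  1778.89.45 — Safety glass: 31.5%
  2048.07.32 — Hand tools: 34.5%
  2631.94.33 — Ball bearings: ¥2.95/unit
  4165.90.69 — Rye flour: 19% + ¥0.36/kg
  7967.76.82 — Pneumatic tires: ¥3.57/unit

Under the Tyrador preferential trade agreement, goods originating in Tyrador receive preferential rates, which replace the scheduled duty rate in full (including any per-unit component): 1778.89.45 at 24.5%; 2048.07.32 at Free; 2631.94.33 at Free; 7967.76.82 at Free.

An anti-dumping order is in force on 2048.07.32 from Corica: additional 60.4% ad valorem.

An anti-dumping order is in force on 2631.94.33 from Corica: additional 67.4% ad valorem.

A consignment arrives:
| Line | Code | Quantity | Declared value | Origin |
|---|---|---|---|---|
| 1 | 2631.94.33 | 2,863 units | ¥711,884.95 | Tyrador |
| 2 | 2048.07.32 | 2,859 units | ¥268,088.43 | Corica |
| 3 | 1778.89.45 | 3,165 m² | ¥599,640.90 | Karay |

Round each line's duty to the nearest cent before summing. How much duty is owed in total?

Line 1 (2631.94.33, Tyrador, 2,863 units, ¥711,884.95):
Base rate for 2631.94.33 is ¥2.95/unit.
Origin Tyrador qualifies under the Junova–Tyrador agreement and 2631.94.33 is covered: preferential rate Free applies instead.
The additional-duty order on 2631.94.33 targets Corica, not Tyrador; it does not apply.
Duty = ¥711,884.95 × 0% = ¥0.00.
Line 2 (2048.07.32, Corica, 2,859 units, ¥268,088.43):
Base rate for 2048.07.32 is 34.5%.
2048.07.32 has an FTA preferential rate, but origin Corica is not Tyrador; base rate stands.
Additional duty on 2048.07.32 from Corica: +60.4%. Applied ad valorem rate: 34.5% + 60.4% = 94.9%.
Duty = ¥268,088.43 × 94.9% = ¥254,415.92.
Line 3 (1778.89.45, Karay, 3,165 m², ¥599,640.90):
Base rate for 1778.89.45 is 31.5%.
1778.89.45 has an FTA preferential rate, but origin Karay is not Tyrador; base rate stands.
Duty = ¥599,640.90 × 31.5% = ¥188,886.88.
Total = ¥0.00 + ¥254,415.92 + ¥188,886.88 = ¥443,302.80.

¥443,302.80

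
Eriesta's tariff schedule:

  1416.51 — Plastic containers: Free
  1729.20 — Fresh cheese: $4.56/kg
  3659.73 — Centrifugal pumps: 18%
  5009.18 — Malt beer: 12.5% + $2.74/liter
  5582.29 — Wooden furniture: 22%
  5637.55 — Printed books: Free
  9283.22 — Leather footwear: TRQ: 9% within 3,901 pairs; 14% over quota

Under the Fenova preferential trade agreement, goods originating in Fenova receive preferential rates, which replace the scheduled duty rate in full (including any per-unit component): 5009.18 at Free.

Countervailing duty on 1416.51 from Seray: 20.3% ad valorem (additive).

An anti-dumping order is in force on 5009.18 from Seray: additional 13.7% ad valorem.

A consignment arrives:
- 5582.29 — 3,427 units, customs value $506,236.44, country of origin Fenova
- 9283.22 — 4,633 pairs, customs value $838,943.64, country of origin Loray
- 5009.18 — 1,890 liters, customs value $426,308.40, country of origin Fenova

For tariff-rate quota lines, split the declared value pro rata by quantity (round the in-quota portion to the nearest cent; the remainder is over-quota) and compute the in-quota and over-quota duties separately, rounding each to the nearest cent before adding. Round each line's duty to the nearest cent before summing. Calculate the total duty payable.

Line 1 (5582.29, Fenova, 3,427 units, $506,236.44):
Base rate for 5582.29 is 22%.
Origin Fenova is the FTA partner but 5582.29 is not on the preference list; base rate stands.
Duty = $506,236.44 × 22% = $111,372.02.
Line 2 (9283.22, Loray, 4,633 pairs, $838,943.64):
Code 9283.22 is under a tariff-rate quota (threshold 3,901 pairs). In-quota: 3,901 pairs at 9%; over-quota: 732 pairs at 14%.
Pro-rata value split: in-quota = $838,943.64 × 3,901/4,633 = $706,393.08; over-quota = $838,943.64 − $706,393.08 = $132,550.56.
In-quota duty = $706,393.08 × 9% = $63,575.38. Over-quota duty = $132,550.56 × 14% = $18,557.08.
Line duty = $63,575.38 + $18,557.08 = $82,132.46.
Line 3 (5009.18, Fenova, 1,890 liters, $426,308.40):
Base rate for 5009.18 is 12.5% + $2.74/liter.
Origin Fenova qualifies under the Eriesta–Fenova agreement and 5009.18 is covered: preferential rate Free applies instead.
The additional-duty order on 5009.18 targets Seray, not Fenova; it does not apply.
Duty = $426,308.40 × 0% = $0.00.
Total = $111,372.02 + $82,132.46 + $0.00 = $193,504.48.

$193,504.48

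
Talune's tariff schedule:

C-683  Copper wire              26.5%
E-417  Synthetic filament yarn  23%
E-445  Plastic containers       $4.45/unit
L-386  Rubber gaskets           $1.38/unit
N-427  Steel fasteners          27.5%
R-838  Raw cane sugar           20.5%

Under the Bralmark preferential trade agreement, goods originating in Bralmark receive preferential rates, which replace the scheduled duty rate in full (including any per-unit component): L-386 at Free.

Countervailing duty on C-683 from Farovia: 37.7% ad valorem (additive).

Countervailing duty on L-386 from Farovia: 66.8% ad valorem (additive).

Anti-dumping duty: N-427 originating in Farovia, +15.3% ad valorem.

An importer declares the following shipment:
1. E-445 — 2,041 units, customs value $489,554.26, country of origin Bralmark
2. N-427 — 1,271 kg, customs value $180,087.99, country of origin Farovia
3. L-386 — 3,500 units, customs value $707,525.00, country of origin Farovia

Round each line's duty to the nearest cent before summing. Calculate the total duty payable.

Line 1 (E-445, Bralmark, 2,041 units, $489,554.26):
Base rate for E-445 is $4.45/unit.
Origin Bralmark is the FTA partner but E-445 is not on the preference list; base rate stands.
Duty = 2,041 × $4.45 = $9,082.45.
Line 2 (N-427, Farovia, 1,271 kg, $180,087.99):
Base rate for N-427 is 27.5%.
Additional duty on N-427 from Farovia: +15.3%. Applied ad valorem rate: 27.5% + 15.3% = 42.8%.
Duty = $180,087.99 × 42.8% = $77,077.66.
Line 3 (L-386, Farovia, 3,500 units, $707,525.00):
Base rate for L-386 is $1.38/unit.
L-386 has an FTA preferential rate, but origin Farovia is not Bralmark; base rate stands.
Additional duty on L-386 from Farovia: +66.8% ad valorem. Applied ad valorem rate = 66.8%.
Duty = $707,525.00 × 66.8% + 3,500 × $1.38 = $477,456.70.
Total = $9,082.45 + $77,077.66 + $477,456.70 = $563,616.81.

$563,616.81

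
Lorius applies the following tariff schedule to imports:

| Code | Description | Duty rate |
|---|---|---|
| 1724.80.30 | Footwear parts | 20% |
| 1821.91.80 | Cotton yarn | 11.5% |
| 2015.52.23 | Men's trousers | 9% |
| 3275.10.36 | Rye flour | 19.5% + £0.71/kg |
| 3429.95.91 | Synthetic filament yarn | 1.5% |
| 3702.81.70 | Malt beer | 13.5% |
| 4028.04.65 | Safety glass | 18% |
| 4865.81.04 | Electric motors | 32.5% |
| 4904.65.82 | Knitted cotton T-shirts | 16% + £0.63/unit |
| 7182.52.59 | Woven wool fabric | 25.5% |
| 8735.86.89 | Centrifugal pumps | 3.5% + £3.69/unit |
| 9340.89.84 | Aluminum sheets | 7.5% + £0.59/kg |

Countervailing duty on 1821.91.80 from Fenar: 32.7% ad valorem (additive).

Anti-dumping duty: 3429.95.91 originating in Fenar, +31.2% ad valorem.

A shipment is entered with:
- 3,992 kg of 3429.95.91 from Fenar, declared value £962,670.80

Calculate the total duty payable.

Line 1 (3429.95.91, Fenar, 3,992 kg, £962,670.80):
Base rate for 3429.95.91 is 1.5%.
Additional duty on 3429.95.91 from Fenar: +31.2%. Applied ad valorem rate: 1.5% + 31.2% = 32.7%.
Duty = £962,670.80 × 32.7% = £314,793.35.

£314,793.35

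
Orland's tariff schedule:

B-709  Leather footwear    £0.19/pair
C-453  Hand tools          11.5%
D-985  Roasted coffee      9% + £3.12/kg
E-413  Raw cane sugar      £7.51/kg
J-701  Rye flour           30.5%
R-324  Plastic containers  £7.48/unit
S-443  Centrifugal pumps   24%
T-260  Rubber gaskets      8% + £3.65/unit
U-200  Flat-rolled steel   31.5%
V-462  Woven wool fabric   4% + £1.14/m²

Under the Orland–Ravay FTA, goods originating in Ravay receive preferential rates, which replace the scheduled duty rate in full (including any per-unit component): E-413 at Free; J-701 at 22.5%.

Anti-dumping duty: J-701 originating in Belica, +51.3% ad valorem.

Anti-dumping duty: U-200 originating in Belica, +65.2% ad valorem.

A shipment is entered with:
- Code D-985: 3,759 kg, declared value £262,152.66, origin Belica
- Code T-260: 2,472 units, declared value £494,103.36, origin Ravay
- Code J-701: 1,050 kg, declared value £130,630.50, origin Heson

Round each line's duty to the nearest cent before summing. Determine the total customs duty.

Line 1 (D-985, Belica, 3,759 kg, £262,152.66):
Base rate for D-985 is 9% + £3.12/kg.
Duty = £262,152.66 × 9% + 3,759 × £3.12 = £35,321.82.
Line 2 (T-260, Ravay, 2,472 units, £494,103.36):
Base rate for T-260 is 8% + £3.65/unit.
Origin Ravay is the FTA partner but T-260 is not on the preference list; base rate stands.
Duty = £494,103.36 × 8% + 2,472 × £3.65 = £48,551.07.
Line 3 (J-701, Heson, 1,050 kg, £130,630.50):
Base rate for J-701 is 30.5%.
J-701 has an FTA preferential rate, but origin Heson is not Ravay; base rate stands.
The additional-duty order on J-701 targets Belica, not Heson; it does not apply.
Duty = £130,630.50 × 30.5% = £39,842.30.
Total = £35,321.82 + £48,551.07 + £39,842.30 = £123,715.19.

£123,715.19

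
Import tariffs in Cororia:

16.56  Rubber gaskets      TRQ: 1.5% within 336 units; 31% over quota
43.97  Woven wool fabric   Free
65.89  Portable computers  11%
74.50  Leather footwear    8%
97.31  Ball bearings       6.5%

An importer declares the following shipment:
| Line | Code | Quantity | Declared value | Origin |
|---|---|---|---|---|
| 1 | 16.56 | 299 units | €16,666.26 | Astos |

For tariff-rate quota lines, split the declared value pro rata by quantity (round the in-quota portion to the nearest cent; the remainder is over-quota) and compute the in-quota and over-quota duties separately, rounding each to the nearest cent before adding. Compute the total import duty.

Line 1 (16.56, Astos, 299 units, €16,666.26):
Code 16.56 is under a tariff-rate quota (threshold 336 units). Quantity 299 units is within the quota, so the in-quota rate 1.5% applies to the full value.
Duty = €16,666.26 × 1.5% = €249.99.

€249.99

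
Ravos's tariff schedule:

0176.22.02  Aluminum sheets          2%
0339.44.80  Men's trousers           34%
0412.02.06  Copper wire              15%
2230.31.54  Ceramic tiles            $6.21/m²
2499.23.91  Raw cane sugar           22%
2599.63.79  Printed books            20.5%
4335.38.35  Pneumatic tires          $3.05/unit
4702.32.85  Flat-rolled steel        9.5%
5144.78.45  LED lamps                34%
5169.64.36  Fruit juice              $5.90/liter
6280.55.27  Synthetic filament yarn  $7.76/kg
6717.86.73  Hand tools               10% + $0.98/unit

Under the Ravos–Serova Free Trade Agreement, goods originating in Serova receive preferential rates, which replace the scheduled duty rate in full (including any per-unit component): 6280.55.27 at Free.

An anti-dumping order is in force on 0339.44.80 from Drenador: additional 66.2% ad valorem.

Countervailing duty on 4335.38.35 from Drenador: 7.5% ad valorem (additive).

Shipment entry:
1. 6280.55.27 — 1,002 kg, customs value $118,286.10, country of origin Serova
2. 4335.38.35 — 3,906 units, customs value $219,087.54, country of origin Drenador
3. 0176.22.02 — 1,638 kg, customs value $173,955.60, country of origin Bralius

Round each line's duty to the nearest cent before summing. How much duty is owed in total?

Line 1 (6280.55.27, Serova, 1,002 kg, $118,286.10):
Base rate for 6280.55.27 is $7.76/kg.
Origin Serova qualifies under the Ravos–Serova agreement and 6280.55.27 is covered: preferential rate Free applies instead.
Duty = $118,286.10 × 0% = $0.00.
Line 2 (4335.38.35, Drenador, 3,906 units, $219,087.54):
Base rate for 4335.38.35 is $3.05/unit.
Additional duty on 4335.38.35 from Drenador: +7.5% ad valorem. Applied ad valorem rate = 7.5%.
Duty = $219,087.54 × 7.5% + 3,906 × $3.05 = $28,344.87.
Line 3 (0176.22.02, Bralius, 1,638 kg, $173,955.60):
Base rate for 0176.22.02 is 2%.
Duty = $173,955.60 × 2% = $3,479.11.
Total = $0.00 + $28,344.87 + $3,479.11 = $31,823.98.

$31,823.98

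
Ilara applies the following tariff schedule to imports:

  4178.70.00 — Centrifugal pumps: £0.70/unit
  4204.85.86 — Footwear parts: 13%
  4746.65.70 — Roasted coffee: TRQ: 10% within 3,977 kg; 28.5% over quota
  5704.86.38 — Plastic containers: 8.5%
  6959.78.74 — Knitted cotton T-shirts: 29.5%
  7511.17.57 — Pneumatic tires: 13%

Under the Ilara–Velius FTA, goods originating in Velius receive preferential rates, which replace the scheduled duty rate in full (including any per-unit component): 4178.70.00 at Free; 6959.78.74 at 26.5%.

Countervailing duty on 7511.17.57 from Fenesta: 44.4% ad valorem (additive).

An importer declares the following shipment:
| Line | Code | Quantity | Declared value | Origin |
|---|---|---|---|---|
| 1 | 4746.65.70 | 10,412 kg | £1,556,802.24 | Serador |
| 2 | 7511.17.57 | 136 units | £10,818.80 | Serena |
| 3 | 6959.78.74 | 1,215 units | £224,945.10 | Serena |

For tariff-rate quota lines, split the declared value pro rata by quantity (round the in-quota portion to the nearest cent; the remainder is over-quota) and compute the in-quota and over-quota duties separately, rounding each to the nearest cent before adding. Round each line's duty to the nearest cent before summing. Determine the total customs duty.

£401,445.28

Line 1 (4746.65.70, Serador, 10,412 kg, £1,556,802.24):
Code 4746.65.70 is under a tariff-rate quota (threshold 3,977 kg). In-quota: 3,977 kg at 10%; over-quota: 6,435 kg at 28.5%.
Pro-rata value split: in-quota = £1,556,802.24 × 3,977/10,412 = £594,641.04; over-quota = £1,556,802.24 − £594,641.04 = £962,161.20.
In-quota duty = £594,641.04 × 10% = £59,464.10. Over-quota duty = £962,161.20 × 28.5% = £274,215.94.
Line duty = £59,464.10 + £274,215.94 = £333,680.04.
Line 2 (7511.17.57, Serena, 136 units, £10,818.80):
Base rate for 7511.17.57 is 13%.
The additional-duty order on 7511.17.57 targets Fenesta, not Serena; it does not apply.
Duty = £10,818.80 × 13% = £1,406.44.
Line 3 (6959.78.74, Serena, 1,215 units, £224,945.10):
Base rate for 6959.78.74 is 29.5%.
6959.78.74 has an FTA preferential rate, but origin Serena is not Velius; base rate stands.
Duty = £224,945.10 × 29.5% = £66,358.80.
Total = £333,680.04 + £1,406.44 + £66,358.80 = £401,445.28.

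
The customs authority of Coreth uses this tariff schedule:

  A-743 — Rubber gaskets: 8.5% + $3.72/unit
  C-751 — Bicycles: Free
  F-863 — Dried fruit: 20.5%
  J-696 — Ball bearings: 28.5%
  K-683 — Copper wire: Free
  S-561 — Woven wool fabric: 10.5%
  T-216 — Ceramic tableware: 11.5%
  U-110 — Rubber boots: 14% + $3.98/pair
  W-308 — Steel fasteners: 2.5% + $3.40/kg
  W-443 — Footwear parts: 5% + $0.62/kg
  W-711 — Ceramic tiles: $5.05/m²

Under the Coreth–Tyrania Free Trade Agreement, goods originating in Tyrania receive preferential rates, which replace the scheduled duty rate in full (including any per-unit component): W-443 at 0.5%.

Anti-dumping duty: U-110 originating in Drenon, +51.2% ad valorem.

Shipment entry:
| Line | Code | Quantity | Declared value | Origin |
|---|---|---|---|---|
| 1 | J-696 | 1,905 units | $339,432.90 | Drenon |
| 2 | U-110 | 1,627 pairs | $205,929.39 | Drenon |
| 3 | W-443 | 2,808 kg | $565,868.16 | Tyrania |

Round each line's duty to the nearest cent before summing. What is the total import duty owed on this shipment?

Line 1 (J-696, Drenon, 1,905 units, $339,432.90):
Base rate for J-696 is 28.5%.
Duty = $339,432.90 × 28.5% = $96,738.38.
Line 2 (U-110, Drenon, 1,627 pairs, $205,929.39):
Base rate for U-110 is 14% + $3.98/pair.
Additional duty on U-110 from Drenon: +51.2%. Applied ad valorem rate: 14% + 51.2% = 65.2%.
Duty = $205,929.39 × 65.2% + 1,627 × $3.98 = $140,741.42.
Line 3 (W-443, Tyrania, 2,808 kg, $565,868.16):
Base rate for W-443 is 5% + $0.62/kg.
Origin Tyrania qualifies under the Coreth–Tyrania agreement and W-443 is covered: preferential rate 0.5% applies instead.
Duty = $565,868.16 × 0.5% = $2,829.34.
Total = $96,738.38 + $140,741.42 + $2,829.34 = $240,309.14.

$240,309.14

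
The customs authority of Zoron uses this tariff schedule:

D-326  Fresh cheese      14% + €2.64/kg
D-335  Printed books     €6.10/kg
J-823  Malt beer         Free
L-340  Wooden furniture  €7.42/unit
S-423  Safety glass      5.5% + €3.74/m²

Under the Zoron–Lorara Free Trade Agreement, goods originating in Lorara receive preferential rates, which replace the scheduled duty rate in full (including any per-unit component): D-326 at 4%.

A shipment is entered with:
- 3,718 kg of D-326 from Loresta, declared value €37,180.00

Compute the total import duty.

Line 1 (D-326, Loresta, 3,718 kg, €37,180.00):
Base rate for D-326 is 14% + €2.64/kg.
D-326 has an FTA preferential rate, but origin Loresta is not Lorara; base rate stands.
Duty = €37,180.00 × 14% + 3,718 × €2.64 = €15,020.72.

€15,020.72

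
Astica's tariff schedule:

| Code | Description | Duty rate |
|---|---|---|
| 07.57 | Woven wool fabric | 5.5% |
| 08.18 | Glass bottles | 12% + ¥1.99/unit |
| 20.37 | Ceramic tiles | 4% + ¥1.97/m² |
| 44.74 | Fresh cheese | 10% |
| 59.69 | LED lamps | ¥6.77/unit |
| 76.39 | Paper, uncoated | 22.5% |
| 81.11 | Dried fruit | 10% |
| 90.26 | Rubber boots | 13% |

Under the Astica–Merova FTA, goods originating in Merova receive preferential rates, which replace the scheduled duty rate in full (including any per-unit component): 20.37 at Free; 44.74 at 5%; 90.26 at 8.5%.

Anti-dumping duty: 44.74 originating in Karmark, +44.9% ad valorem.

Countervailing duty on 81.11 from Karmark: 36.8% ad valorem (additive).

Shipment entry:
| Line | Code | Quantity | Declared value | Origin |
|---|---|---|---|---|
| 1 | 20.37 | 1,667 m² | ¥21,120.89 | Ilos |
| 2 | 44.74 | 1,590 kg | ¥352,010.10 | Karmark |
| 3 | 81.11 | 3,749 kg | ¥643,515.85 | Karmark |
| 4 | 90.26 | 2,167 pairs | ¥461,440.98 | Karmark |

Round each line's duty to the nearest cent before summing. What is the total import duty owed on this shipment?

¥558,535.12

Line 1 (20.37, Ilos, 1,667 m², ¥21,120.89):
Base rate for 20.37 is 4% + ¥1.97/m².
20.37 has an FTA preferential rate, but origin Ilos is not Merova; base rate stands.
Duty = ¥21,120.89 × 4% + 1,667 × ¥1.97 = ¥4,128.83.
Line 2 (44.74, Karmark, 1,590 kg, ¥352,010.10):
Base rate for 44.74 is 10%.
44.74 has an FTA preferential rate, but origin Karmark is not Merova; base rate stands.
Additional duty on 44.74 from Karmark: +44.9%. Applied ad valorem rate: 10% + 44.9% = 54.9%.
Duty = ¥352,010.10 × 54.9% = ¥193,253.54.
Line 3 (81.11, Karmark, 3,749 kg, ¥643,515.85):
Base rate for 81.11 is 10%.
Additional duty on 81.11 from Karmark: +36.8%. Applied ad valorem rate: 10% + 36.8% = 46.8%.
Duty = ¥643,515.85 × 46.8% = ¥301,165.42.
Line 4 (90.26, Karmark, 2,167 pairs, ¥461,440.98):
Base rate for 90.26 is 13%.
90.26 has an FTA preferential rate, but origin Karmark is not Merova; base rate stands.
Duty = ¥461,440.98 × 13% = ¥59,987.33.
Total = ¥4,128.83 + ¥193,253.54 + ¥301,165.42 + ¥59,987.33 = ¥558,535.12.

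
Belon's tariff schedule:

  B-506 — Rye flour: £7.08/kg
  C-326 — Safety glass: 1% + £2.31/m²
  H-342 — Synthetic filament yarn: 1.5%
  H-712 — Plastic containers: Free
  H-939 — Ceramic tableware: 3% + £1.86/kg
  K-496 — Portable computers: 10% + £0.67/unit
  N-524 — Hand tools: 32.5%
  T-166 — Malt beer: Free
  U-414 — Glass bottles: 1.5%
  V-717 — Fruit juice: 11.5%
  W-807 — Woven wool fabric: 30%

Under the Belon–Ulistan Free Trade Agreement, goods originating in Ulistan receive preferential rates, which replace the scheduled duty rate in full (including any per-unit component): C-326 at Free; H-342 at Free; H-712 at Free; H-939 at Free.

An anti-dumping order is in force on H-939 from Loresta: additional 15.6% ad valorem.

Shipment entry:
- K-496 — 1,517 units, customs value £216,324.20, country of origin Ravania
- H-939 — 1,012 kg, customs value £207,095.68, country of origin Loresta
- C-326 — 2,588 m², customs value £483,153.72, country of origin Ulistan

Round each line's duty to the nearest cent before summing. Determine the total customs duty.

Line 1 (K-496, Ravania, 1,517 units, £216,324.20):
Base rate for K-496 is 10% + £0.67/unit.
Duty = £216,324.20 × 10% + 1,517 × £0.67 = £22,648.81.
Line 2 (H-939, Loresta, 1,012 kg, £207,095.68):
Base rate for H-939 is 3% + £1.86/kg.
H-939 has an FTA preferential rate, but origin Loresta is not Ulistan; base rate stands.
Additional duty on H-939 from Loresta: +15.6%. Applied ad valorem rate: 3% + 15.6% = 18.6%.
Duty = £207,095.68 × 18.6% + 1,012 × £1.86 = £40,402.12.
Line 3 (C-326, Ulistan, 2,588 m², £483,153.72):
Base rate for C-326 is 1% + £2.31/m².
Origin Ulistan qualifies under the Belon–Ulistan agreement and C-326 is covered: preferential rate Free applies instead.
Duty = £483,153.72 × 0% = £0.00.
Total = £22,648.81 + £40,402.12 + £0.00 = £63,050.93.

£63,050.93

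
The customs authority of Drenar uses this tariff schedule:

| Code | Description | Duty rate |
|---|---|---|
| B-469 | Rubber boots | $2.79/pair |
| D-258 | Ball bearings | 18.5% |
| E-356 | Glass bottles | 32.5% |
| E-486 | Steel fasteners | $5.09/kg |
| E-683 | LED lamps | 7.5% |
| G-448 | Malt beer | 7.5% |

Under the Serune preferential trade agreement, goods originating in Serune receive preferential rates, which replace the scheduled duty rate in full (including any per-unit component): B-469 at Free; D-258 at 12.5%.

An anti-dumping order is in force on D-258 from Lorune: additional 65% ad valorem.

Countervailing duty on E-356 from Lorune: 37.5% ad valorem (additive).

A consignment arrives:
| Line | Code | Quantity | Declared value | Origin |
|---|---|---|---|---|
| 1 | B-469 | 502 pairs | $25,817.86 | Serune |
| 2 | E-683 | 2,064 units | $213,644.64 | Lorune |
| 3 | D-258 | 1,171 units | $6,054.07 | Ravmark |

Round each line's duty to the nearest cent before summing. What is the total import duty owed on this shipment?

Line 1 (B-469, Serune, 502 pairs, $25,817.86):
Base rate for B-469 is $2.79/pair.
Origin Serune qualifies under the Drenar–Serune agreement and B-469 is covered: preferential rate Free applies instead.
Duty = $25,817.86 × 0% = $0.00.
Line 2 (E-683, Lorune, 2,064 units, $213,644.64):
Base rate for E-683 is 7.5%.
Duty = $213,644.64 × 7.5% = $16,023.35.
Line 3 (D-258, Ravmark, 1,171 units, $6,054.07):
Base rate for D-258 is 18.5%.
D-258 has an FTA preferential rate, but origin Ravmark is not Serune; base rate stands.
The additional-duty order on D-258 targets Lorune, not Ravmark; it does not apply.
Duty = $6,054.07 × 18.5% = $1,120.00.
Total = $0.00 + $16,023.35 + $1,120.00 = $17,143.35.

$17,143.35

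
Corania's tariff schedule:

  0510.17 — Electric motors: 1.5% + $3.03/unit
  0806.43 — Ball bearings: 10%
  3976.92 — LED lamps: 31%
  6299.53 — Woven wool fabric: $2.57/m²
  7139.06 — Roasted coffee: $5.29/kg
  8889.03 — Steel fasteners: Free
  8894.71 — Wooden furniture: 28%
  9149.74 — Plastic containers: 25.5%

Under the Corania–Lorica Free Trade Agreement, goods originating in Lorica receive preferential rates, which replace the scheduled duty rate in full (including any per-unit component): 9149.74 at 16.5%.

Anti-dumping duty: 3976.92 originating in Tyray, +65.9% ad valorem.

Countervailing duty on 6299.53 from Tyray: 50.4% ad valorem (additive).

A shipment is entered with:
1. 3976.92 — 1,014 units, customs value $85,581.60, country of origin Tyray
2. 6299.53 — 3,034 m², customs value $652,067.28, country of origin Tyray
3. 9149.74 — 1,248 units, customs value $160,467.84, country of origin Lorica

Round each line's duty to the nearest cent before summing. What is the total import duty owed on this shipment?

$445,845.05

Line 1 (3976.92, Tyray, 1,014 units, $85,581.60):
Base rate for 3976.92 is 31%.
Additional duty on 3976.92 from Tyray: +65.9%. Applied ad valorem rate: 31% + 65.9% = 96.9%.
Duty = $85,581.60 × 96.9% = $82,928.57.
Line 2 (6299.53, Tyray, 3,034 m², $652,067.28):
Base rate for 6299.53 is $2.57/m².
Additional duty on 6299.53 from Tyray: +50.4% ad valorem. Applied ad valorem rate = 50.4%.
Duty = $652,067.28 × 50.4% + 3,034 × $2.57 = $336,439.29.
Line 3 (9149.74, Lorica, 1,248 units, $160,467.84):
Base rate for 9149.74 is 25.5%.
Origin Lorica qualifies under the Corania–Lorica agreement and 9149.74 is covered: preferential rate 16.5% applies instead.
Duty = $160,467.84 × 16.5% = $26,477.19.
Total = $82,928.57 + $336,439.29 + $26,477.19 = $445,845.05.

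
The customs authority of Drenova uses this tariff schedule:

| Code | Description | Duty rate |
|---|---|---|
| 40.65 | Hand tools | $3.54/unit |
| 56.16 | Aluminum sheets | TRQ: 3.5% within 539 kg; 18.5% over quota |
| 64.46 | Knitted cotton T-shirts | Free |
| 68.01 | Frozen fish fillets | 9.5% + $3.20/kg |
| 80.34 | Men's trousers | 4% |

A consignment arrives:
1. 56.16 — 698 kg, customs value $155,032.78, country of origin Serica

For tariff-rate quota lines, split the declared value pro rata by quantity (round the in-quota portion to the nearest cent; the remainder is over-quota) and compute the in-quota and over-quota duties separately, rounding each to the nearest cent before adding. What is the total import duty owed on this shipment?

Line 1 (56.16, Serica, 698 kg, $155,032.78):
Code 56.16 is under a tariff-rate quota (threshold 539 kg). In-quota: 539 kg at 3.5%; over-quota: 159 kg at 18.5%.
Pro-rata value split: in-quota = $155,032.78 × 539/698 = $119,717.29; over-quota = $155,032.78 − $119,717.29 = $35,315.49.
In-quota duty = $119,717.29 × 3.5% = $4,190.11. Over-quota duty = $35,315.49 × 18.5% = $6,533.37.
Line duty = $4,190.11 + $6,533.37 = $10,723.48.

$10,723.48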